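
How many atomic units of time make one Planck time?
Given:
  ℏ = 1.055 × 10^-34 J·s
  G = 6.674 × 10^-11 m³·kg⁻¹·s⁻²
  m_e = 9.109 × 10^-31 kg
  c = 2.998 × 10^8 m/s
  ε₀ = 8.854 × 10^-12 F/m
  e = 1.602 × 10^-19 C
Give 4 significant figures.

2.225 × 10^-27

Planck time: t_P = √(ℏG/c⁵) = 5.392 × 10^-44 s
atomic unit of time: τ_au = (4πε₀)²ℏ³/(m_e e⁴) = 2.423 × 10^-17 s
ratio = 5.392 × 10^-44 / 2.423 × 10^-17 = 2.225 × 10^-27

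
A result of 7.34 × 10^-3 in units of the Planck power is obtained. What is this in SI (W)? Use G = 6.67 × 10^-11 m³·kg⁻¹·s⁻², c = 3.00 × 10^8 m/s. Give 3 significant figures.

2.67 × 10^50 W

One Planck power: P_P = c⁵/G = 3.64 × 10^52 W.
7.34 × 10^-3 × 3.64 × 10^52 W = 2.67 × 10^50 W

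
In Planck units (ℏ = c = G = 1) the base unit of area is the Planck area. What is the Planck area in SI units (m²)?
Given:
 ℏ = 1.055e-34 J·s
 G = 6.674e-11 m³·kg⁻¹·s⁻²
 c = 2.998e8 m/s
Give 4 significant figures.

2.613e-70 m²

A_P = ℏG/c³
  = 7.041e-45 / 2.695e25
  = 2.613e-70 m²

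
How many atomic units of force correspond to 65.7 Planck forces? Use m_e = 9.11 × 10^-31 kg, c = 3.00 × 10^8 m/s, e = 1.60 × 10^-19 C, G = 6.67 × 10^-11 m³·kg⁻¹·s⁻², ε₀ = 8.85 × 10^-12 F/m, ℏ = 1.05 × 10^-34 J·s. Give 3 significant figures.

9.58 × 10^52

Planck force: F_P = c⁴/G = 1.21 × 10^44 N
atomic unit of force: F_au = E_h/a₀ = m_e²e⁶/((4πε₀)³ℏ⁴) = 8.33 × 10^-8 N
65.7 × 1.21 × 10^44 / 8.33 × 10^-8 = 9.58 × 10^52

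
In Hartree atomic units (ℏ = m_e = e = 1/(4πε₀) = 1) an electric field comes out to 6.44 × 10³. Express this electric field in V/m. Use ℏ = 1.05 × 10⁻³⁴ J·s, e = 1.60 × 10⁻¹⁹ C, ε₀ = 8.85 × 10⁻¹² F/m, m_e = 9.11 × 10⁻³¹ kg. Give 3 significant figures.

One atomic unit of electric field: E_au = E_h/(e a₀) = m_e²e⁵/((4πε₀)³ℏ⁴) = 5.20 × 10¹¹ V/m.
6.44 × 10³ × 5.20 × 10¹¹ V/m = 3.35 × 10¹⁵ V/m

3.35 × 10¹⁵ V/m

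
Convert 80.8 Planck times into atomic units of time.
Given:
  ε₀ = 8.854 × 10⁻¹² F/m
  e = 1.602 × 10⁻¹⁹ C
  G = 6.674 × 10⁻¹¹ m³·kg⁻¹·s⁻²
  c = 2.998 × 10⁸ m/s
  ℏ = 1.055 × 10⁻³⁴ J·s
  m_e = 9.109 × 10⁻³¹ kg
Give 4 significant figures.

Planck time: t_P = √(ℏG/c⁵) = 5.392 × 10⁻⁴⁴ s
atomic unit of time: τ_au = (4πε₀)²ℏ³/(m_e e⁴) = 2.423 × 10⁻¹⁷ s
80.8 × 5.392 × 10⁻⁴⁴ / 2.423 × 10⁻¹⁷ = 1.798 × 10⁻²⁵

1.798 × 10⁻²⁵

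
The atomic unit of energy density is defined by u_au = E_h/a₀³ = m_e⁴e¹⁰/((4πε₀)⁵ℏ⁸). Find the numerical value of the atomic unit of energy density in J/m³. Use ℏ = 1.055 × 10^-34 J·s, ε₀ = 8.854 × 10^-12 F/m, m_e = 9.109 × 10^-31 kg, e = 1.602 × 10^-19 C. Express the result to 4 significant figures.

2.929 × 10^13 J/m³

u_au = E_h/a₀³ = m_e⁴e¹⁰/((4πε₀)⁵ℏ⁸)
E_h = 4.354 × 10^-18 J
a₀ = 5.297 × 10^-11 m
E_h/a₀³ = 2.929 × 10^13 J/m³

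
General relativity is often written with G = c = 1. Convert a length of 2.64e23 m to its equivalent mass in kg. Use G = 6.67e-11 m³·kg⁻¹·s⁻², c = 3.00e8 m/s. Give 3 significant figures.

Length → mass via c²/G.
2.64e23 m × (c²/G) = 3.56e50 kg

3.56e50 kg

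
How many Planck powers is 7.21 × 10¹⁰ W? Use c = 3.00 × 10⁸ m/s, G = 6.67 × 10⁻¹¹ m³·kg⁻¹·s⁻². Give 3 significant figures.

1.98 × 10⁻⁴²

Planck power: P_P = c⁵/G = 3.64 × 10⁵² W.
7.21 × 10¹⁰ / 3.64 × 10⁵² = 1.98 × 10⁻⁴²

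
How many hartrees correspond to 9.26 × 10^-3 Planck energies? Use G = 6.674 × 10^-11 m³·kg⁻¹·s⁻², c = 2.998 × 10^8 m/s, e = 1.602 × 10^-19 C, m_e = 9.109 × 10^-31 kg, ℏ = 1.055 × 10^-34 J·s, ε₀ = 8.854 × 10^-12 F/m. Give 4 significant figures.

Planck energy: E_P = √(ℏc⁵/G) = 1.957 × 10^9 J
hartree: E_h = m_e e⁴/(4πε₀ℏ)² = 4.354 × 10^-18 J
9.26 × 10^-3 × 1.957 × 10^9 / 4.354 × 10^-18 = 4.161 × 10^24

4.161 × 10^24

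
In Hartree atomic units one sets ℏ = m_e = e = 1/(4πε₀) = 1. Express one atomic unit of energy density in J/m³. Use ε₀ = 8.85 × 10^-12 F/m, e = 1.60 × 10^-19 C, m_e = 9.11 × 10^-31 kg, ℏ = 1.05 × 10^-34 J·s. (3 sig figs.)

u_au = E_h/a₀³ = m_e⁴e¹⁰/((4πε₀)⁵ℏ⁸)
E_h = 4.38 × 10^-18 J
a₀ = 5.26 × 10^-11 m
E_h/a₀³ = 3.01 × 10^13 J/m³

3.01 × 10^13 J/m³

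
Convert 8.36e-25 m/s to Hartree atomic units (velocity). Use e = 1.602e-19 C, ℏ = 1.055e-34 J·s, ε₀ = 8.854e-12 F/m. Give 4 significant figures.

3.824e-31

atomic unit of velocity: v_au = e²/(4πε₀ℏ) = 2.186e6 m/s.
8.36e-25 / 2.186e6 = 3.824e-31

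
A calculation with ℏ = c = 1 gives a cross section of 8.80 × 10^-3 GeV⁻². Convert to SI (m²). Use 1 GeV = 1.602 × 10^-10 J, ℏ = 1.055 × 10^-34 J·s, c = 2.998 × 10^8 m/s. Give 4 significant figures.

Area is [L]² = [E]⁻²·(ℏc)²; restore (ℏc)².
1 GeV⁻² → (ℏc)² × (1 GeV in J)⁻² = 3.898 × 10^-32 m².
Result: 8.80 × 10^-3 × 3.898 × 10^-32 = 3.430 × 10^-34 m².

3.430 × 10^-34 m²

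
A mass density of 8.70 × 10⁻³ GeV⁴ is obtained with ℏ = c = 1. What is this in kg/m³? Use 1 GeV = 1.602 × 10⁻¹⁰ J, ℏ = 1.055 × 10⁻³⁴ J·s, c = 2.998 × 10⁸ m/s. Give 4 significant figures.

2.015 × 10¹⁸ kg/m³

Mass density is [E]/(c²[L]³) = [E]⁴/(ℏ³c⁵).
1 GeV⁴ → 1/(ℏ³c⁵) × (1 GeV in J)⁴ = 2.316 × 10²⁰ kg/m³.
Result: 8.70 × 10⁻³ × 2.316 × 10²⁰ = 2.015 × 10¹⁸ kg/m³.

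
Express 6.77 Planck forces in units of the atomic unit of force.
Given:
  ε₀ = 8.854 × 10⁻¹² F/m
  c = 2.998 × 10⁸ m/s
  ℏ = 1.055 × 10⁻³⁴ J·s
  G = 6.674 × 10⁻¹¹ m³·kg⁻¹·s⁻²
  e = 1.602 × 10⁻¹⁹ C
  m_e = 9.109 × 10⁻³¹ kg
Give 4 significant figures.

Planck force: F_P = c⁴/G = 1.210 × 10⁴⁴ N
atomic unit of force: F_au = E_h/a₀ = m_e²e⁶/((4πε₀)³ℏ⁴) = 8.220 × 10⁻⁸ N
6.77 × 1.210 × 10⁴⁴ / 8.220 × 10⁻⁸ = 9.969 × 10⁵¹

9.969 × 10⁵¹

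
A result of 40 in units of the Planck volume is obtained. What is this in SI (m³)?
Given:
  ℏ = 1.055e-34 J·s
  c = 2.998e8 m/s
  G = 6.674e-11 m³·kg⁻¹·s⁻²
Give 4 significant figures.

1.690e-103 m³

One Planck volume: V_P = (ℏG/c³)^(3/2) = 4.224e-105 m³.
40 × 4.224e-105 m³ = 1.690e-103 m³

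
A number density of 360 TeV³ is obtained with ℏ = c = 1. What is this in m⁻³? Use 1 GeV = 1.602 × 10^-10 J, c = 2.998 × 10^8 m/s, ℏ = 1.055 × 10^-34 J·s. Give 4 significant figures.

4.678 × 10^58 m⁻³

Number density is [L]⁻³ = [E]³/(ℏc)³.
1 GeV³ → 1/(ℏc)³ × (1 GeV in J)³ = 1.299 × 10^47 m⁻³.
Convert the energy scale: 360 TeV³ = 3.60 × 10^11 GeV³.
Result: 3.60 × 10^11 × 1.299 × 10^47 = 4.678 × 10^58 m⁻³.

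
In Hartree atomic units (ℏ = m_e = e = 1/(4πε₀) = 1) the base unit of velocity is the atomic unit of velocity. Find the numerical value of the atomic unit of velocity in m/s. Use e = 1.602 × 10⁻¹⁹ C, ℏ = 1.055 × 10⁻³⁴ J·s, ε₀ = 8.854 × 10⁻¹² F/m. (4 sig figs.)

2.186 × 10⁶ m/s

v_au = e²/(4πε₀ℏ)
  = 2.566 × 10⁻³⁸ / 1.174 × 10⁻⁴⁴
  = 2.186 × 10⁶ m/s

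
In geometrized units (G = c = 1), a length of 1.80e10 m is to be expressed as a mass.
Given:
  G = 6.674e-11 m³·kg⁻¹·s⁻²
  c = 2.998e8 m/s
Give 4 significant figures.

2.424e37 kg

Length → mass via c²/G.
1.80e10 m × (c²/G) = 2.424e37 kg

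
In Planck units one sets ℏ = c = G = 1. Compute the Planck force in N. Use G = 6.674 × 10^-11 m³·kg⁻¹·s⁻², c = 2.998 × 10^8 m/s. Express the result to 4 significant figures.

F_P = c⁴/G
  = 8.078 × 10^33 / 6.674 × 10^-11
  = 1.210 × 10^44 N

1.210 × 10^44 N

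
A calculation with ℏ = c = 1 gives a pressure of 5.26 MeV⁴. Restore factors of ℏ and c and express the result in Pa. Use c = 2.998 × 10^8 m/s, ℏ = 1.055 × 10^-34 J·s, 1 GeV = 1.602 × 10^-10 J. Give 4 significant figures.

1.095 × 10^26 Pa

Pressure is [E]/[L]³ = [E]⁴/(ℏc)³.
1 GeV⁴ → 1/(ℏc)³ × (1 GeV in J)⁴ = 2.082 × 10^37 Pa.
Convert the energy scale: 5.26 MeV⁴ = 5.26 × 10^-12 GeV⁴.
Result: 5.26 × 10^-12 × 2.082 × 10^37 = 1.095 × 10^26 Pa.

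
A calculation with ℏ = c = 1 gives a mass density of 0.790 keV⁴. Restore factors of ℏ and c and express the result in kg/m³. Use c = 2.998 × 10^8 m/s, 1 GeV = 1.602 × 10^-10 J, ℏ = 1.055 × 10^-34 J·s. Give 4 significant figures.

Mass density is [E]/(c²[L]³) = [E]⁴/(ℏ³c⁵).
1 GeV⁴ → 1/(ℏ³c⁵) × (1 GeV in J)⁴ = 2.316 × 10^20 kg/m³.
Convert the energy scale: 0.790 keV⁴ = 7.90 × 10^-25 GeV⁴.
Result: 7.90 × 10^-25 × 2.316 × 10^20 = 1.830 × 10^-4 kg/m³.

1.830 × 10^-4 kg/m³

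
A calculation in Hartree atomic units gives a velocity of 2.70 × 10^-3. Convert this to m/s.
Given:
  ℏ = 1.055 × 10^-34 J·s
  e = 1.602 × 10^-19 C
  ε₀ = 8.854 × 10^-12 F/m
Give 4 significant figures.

One atomic unit of velocity: v_au = e²/(4πε₀ℏ) = 2.186 × 10^6 m/s.
2.70 × 10^-3 × 2.186 × 10^6 m/s = 5.903 × 10^3 m/s

5.903 × 10^3 m/s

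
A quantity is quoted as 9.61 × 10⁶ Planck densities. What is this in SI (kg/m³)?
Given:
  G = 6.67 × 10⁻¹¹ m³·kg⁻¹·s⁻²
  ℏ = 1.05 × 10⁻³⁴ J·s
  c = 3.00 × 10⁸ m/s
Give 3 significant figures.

5.00 × 10¹⁰³ kg/m³

One Planck density: ρ_P = c⁵/(ℏG²) = 5.20 × 10⁹⁶ kg/m³.
9.61 × 10⁶ × 5.20 × 10⁹⁶ kg/m³ = 5.00 × 10¹⁰³ kg/m³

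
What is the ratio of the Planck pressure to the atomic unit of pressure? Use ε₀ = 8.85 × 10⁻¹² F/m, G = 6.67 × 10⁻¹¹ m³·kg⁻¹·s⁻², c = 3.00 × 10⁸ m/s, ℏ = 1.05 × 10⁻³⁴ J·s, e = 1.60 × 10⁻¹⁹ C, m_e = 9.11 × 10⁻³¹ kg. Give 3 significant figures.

1.55 × 10¹⁰⁰

Planck pressure: p_P = c⁷/(ℏG²) = 4.68 × 10¹¹³ Pa
atomic unit of pressure: P_au = E_h/a₀³ = m_e⁴e¹⁰/((4πε₀)⁵ℏ⁸) = 3.01 × 10¹³ Pa
ratio = 4.68 × 10¹¹³ / 3.01 × 10¹³ = 1.55 × 10¹⁰⁰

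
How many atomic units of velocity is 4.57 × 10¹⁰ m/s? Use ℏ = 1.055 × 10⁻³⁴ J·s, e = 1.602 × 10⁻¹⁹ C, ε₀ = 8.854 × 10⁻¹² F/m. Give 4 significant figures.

2.090 × 10⁴

atomic unit of velocity: v_au = e²/(4πε₀ℏ) = 2.186 × 10⁶ m/s.
4.57 × 10¹⁰ / 2.186 × 10⁶ = 2.090 × 10⁴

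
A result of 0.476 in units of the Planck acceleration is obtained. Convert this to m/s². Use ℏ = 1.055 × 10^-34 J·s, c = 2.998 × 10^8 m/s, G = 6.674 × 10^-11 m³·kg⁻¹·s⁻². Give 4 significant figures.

One Planck acceleration: a_P = √(c⁷/(ℏG)) = 5.560 × 10^51 m/s².
0.476 × 5.560 × 10^51 m/s² = 2.647 × 10^51 m/s²

2.647 × 10^51 m/s²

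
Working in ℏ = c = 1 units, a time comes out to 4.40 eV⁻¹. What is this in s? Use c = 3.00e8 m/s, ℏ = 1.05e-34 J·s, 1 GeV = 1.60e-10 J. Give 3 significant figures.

A time is [E]⁻¹ in ℏ=c=1; restore one factor of ℏ.
1 GeV⁻¹ → ℏ × (1 GeV in J)⁻¹ = 6.56e-25 s.
Convert the energy scale: 4.40 eV⁻¹ = 4.40e9 GeV⁻¹.
Result: 4.40e9 × 6.56e-25 = 2.89e-15 s.

2.89e-15 s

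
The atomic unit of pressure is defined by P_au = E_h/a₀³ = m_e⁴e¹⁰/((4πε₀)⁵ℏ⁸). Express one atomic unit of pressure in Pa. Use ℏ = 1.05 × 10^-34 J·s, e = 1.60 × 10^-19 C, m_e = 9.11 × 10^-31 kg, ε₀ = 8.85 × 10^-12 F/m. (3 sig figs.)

3.01 × 10^13 Pa

P_au = E_h/a₀³ = m_e⁴e¹⁰/((4πε₀)⁵ℏ⁸)
E_h = 4.38 × 10^-18 J
a₀ = 5.26 × 10^-11 m
E_h/a₀³ = 3.01 × 10^13 Pa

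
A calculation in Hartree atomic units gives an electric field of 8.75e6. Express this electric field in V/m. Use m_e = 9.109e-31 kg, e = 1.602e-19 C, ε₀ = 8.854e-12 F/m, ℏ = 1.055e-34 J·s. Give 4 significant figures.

4.490e18 V/m

One atomic unit of electric field: E_au = E_h/(e a₀) = m_e²e⁵/((4πε₀)³ℏ⁴) = 5.131e11 V/m.
8.75e6 × 5.131e11 V/m = 4.490e18 V/m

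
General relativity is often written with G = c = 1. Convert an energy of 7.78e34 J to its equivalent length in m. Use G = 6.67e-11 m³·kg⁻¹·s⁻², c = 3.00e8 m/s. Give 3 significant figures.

6.41e-10 m

Energy → length via G/c⁴.
7.78e34 J × (G/c⁴) = 6.41e-10 m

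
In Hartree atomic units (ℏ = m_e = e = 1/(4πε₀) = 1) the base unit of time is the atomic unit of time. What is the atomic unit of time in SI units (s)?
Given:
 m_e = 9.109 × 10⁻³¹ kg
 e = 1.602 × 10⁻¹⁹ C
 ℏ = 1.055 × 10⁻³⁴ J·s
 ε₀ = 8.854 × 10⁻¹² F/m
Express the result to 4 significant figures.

τ_au = (4πε₀)²ℏ³/(m_e e⁴)
E_h = 4.354 × 10⁻¹⁸ J
ℏ/E_h = 2.423 × 10⁻¹⁷ s

2.423 × 10⁻¹⁷ s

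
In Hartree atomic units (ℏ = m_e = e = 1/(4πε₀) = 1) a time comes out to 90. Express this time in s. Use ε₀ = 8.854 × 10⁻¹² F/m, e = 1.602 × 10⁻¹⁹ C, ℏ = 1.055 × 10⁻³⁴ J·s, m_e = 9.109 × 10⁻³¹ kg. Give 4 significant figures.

One atomic unit of time: τ_au = (4πε₀)²ℏ³/(m_e e⁴) = 2.423 × 10⁻¹⁷ s.
90 × 2.423 × 10⁻¹⁷ s = 2.181 × 10⁻¹⁵ s

2.181 × 10⁻¹⁵ s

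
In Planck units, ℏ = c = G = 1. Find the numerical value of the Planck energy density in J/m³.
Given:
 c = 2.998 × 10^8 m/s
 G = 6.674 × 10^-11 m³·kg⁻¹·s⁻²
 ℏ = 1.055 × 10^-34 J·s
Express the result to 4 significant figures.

The unique combination of the constants set to 1 with dimensions of energy density is u_P = c⁷/(ℏG²).
  = 2.177 × 10^59 / 4.699 × 10^-55
  = 4.632 × 10^113 J/m³

4.632 × 10^113 J/m³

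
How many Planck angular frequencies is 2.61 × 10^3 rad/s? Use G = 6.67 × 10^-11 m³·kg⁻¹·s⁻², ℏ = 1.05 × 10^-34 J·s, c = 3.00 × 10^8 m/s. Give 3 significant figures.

1.40 × 10^-40

Planck angular frequency: ω_P = √(c⁵/(ℏG)) = 1.86 × 10^43 rad/s.
2.61 × 10^3 / 1.86 × 10^43 = 1.40 × 10^-40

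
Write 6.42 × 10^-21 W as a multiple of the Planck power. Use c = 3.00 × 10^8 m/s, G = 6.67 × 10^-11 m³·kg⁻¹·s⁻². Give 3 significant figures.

Planck power: P_P = c⁵/G = 3.64 × 10^52 W.
6.42 × 10^-21 / 3.64 × 10^52 = 1.76 × 10^-73

1.76 × 10^-73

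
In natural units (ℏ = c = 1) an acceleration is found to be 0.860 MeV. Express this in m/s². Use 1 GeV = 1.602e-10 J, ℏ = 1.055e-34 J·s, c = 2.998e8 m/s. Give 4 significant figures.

Acceleration is [L]/[T]² = c·[E]/ℏ.
1 GeV → c/ℏ × (1 GeV in J) = 4.552e32 m/s².
Convert the energy scale: 0.860 MeV = 8.60e-4 GeV.
Result: 8.60e-4 × 4.552e32 = 3.915e29 m/s².

3.915e29 m/s²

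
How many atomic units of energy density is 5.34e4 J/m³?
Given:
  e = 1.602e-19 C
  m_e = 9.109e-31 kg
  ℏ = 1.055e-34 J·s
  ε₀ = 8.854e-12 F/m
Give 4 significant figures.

1.823e-9

atomic unit of energy density: u_au = E_h/a₀³ = m_e⁴e¹⁰/((4πε₀)⁵ℏ⁸) = 2.929e13 J/m³.
5.34e4 / 2.929e13 = 1.823e-9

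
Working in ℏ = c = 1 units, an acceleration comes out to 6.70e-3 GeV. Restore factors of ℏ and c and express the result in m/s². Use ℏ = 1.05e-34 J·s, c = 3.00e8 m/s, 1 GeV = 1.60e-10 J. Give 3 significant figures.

3.06e30 m/s²

Acceleration is [L]/[T]² = c·[E]/ℏ.
1 GeV → c/ℏ × (1 GeV in J) = 4.57e32 m/s².
Result: 6.70e-3 × 4.57e32 = 3.06e30 m/s².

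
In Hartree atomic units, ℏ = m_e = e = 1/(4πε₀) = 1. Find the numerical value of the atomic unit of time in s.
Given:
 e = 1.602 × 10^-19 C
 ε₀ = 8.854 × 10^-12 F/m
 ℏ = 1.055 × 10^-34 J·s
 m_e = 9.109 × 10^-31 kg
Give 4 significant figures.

From ℏ = m_e = e = 1/(4πε₀) = 1 the time scale is τ_au = (4πε₀)²ℏ³/(m_e e⁴).
E_h = 4.354 × 10^-18 J
ℏ/E_h = 2.423 × 10^-17 s

2.423 × 10^-17 s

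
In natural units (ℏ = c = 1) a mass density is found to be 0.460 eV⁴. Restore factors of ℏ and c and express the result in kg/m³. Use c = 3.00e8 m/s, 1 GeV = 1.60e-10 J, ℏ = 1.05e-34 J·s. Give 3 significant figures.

Mass density is [E]/(c²[L]³) = [E]⁴/(ℏ³c⁵).
1 GeV⁴ → 1/(ℏ³c⁵) × (1 GeV in J)⁴ = 2.33e20 kg/m³.
Convert the energy scale: 0.460 eV⁴ = 4.60e-37 GeV⁴.
Result: 4.60e-37 × 2.33e20 = 1.07e-16 kg/m³.

1.07e-16 kg/m³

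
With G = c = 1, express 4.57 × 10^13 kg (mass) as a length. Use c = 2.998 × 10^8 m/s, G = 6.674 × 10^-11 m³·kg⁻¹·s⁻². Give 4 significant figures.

3.393 × 10^-14 m

In G = c = 1 units mass has dimensions of length; the conversion factor is G/c².
4.57 × 10^13 kg × (G/c²) = 3.393 × 10^-14 m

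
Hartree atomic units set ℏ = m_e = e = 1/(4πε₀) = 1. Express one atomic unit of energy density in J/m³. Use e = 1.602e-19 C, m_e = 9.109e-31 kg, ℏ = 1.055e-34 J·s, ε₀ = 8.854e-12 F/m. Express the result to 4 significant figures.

Dimensional analysis gives u_au = E_h/a₀³ = m_e⁴e¹⁰/((4πε₀)⁵ℏ⁸).
E_h = 4.354e-18 J
a₀ = 5.297e-11 m
E_h/a₀³ = 2.929e13 J/m³

2.929e13 J/m³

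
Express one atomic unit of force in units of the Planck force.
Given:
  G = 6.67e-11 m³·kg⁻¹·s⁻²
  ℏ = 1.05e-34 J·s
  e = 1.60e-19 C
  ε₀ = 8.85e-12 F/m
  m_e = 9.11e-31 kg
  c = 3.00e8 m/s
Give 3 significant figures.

atomic unit of force: F_au = E_h/a₀ = m_e²e⁶/((4πε₀)³ℏ⁴) = 8.33e-8 N
Planck force: F_P = c⁴/G = 1.21e44 N
ratio = 8.33e-8 / 1.21e44 = 6.86e-52

6.86e-52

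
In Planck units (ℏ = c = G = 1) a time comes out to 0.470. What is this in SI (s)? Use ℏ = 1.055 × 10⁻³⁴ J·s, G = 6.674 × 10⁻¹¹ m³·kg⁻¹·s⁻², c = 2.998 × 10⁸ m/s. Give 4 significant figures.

2.534 × 10⁻⁴⁴ s

One Planck time: t_P = √(ℏG/c⁵) = 5.392 × 10⁻⁴⁴ s.
0.470 × 5.392 × 10⁻⁴⁴ s = 2.534 × 10⁻⁴⁴ s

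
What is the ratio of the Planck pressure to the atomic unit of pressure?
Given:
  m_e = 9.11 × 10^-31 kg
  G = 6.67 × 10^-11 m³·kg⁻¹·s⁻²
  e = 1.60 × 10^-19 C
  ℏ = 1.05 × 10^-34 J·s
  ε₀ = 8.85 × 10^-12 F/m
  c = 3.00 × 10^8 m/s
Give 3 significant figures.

1.55 × 10^100

Planck pressure: p_P = c⁷/(ℏG²) = 4.68 × 10^113 Pa
atomic unit of pressure: P_au = E_h/a₀³ = m_e⁴e¹⁰/((4πε₀)⁵ℏ⁸) = 3.01 × 10^13 Pa
ratio = 4.68 × 10^113 / 3.01 × 10^13 = 1.55 × 10^100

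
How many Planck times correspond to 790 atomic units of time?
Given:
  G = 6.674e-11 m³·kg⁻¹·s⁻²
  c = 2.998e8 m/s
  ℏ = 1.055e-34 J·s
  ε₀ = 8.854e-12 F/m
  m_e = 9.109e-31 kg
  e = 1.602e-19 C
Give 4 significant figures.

atomic unit of time: τ_au = (4πε₀)²ℏ³/(m_e e⁴) = 2.423e-17 s
Planck time: t_P = √(ℏG/c⁵) = 5.392e-44 s
790 × 2.423e-17 / 5.392e-44 = 3.550e29

3.550e29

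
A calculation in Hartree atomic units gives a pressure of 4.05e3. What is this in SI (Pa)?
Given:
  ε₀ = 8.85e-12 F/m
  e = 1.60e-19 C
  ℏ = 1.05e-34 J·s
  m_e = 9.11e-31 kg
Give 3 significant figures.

One atomic unit of pressure: P_au = E_h/a₀³ = m_e⁴e¹⁰/((4πε₀)⁵ℏ⁸) = 3.01e13 Pa.
4.05e3 × 3.01e13 Pa = 1.22e17 Pa

1.22e17 Pa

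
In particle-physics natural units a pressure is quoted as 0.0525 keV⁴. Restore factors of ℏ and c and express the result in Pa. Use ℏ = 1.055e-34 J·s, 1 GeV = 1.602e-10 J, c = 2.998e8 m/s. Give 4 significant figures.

Pressure is [E]/[L]³ = [E]⁴/(ℏc)³.
1 GeV⁴ → 1/(ℏc)³ × (1 GeV in J)⁴ = 2.082e37 Pa.
Convert the energy scale: 0.0525 keV⁴ = 5.25e-26 GeV⁴.
Result: 5.25e-26 × 2.082e37 = 1.093e12 Pa.

1.093e12 Pa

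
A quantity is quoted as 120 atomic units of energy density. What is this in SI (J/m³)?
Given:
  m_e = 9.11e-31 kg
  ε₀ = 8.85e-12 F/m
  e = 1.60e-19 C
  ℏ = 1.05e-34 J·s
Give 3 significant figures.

3.62e15 J/m³

One atomic unit of energy density: u_au = E_h/a₀³ = m_e⁴e¹⁰/((4πε₀)⁵ℏ⁸) = 3.01e13 J/m³.
120 × 3.01e13 J/m³ = 3.62e15 J/m³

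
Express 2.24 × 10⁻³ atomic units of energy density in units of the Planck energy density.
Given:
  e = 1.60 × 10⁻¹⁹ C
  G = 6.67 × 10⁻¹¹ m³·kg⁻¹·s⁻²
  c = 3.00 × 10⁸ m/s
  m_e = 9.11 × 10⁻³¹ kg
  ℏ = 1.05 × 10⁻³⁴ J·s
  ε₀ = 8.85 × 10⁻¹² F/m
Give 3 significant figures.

1.44 × 10⁻¹⁰³

atomic unit of energy density: u_au = E_h/a₀³ = m_e⁴e¹⁰/((4πε₀)⁵ℏ⁸) = 3.01 × 10¹³ J/m³
Planck energy density: u_P = c⁷/(ℏG²) = 4.68 × 10¹¹³ J/m³
2.24 × 10⁻³ × 3.01 × 10¹³ / 4.68 × 10¹¹³ = 1.44 × 10⁻¹⁰³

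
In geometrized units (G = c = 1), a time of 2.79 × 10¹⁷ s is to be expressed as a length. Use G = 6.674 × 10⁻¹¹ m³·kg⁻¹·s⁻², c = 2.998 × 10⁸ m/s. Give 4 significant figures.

Time → length via c.
2.79 × 10¹⁷ s × (c) = 8.364 × 10²⁵ m

8.364 × 10²⁵ m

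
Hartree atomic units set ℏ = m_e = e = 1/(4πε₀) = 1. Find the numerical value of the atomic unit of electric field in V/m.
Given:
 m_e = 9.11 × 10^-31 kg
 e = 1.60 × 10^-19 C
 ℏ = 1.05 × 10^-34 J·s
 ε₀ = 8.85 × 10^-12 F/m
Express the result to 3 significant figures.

Dimensional analysis gives E_au = E_h/(e a₀) = m_e²e⁵/((4πε₀)³ℏ⁴).
E_h = 4.38 × 10^-18 J
a₀ = 5.26 × 10^-11 m
E_h/(e·a₀) = 5.20 × 10^11 V/m

5.20 × 10^11 V/m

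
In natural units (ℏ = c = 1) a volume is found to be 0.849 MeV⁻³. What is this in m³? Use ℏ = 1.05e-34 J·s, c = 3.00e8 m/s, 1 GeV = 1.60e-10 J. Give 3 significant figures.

6.48e-39 m³

Volume is [L]³ = [E]⁻³·(ℏc)³.
1 GeV⁻³ → (ℏc)³ × (1 GeV in J)⁻³ = 7.63e-48 m³.
Convert the energy scale: 0.849 MeV⁻³ = 8.49e8 GeV⁻³.
Result: 8.49e8 × 7.63e-48 = 6.48e-39 m³.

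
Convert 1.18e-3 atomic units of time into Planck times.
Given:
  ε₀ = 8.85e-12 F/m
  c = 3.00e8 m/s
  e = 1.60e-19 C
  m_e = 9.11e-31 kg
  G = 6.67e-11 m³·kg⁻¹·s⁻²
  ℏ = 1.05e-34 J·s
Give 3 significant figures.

atomic unit of time: τ_au = (4πε₀)²ℏ³/(m_e e⁴) = 2.40e-17 s
Planck time: t_P = √(ℏG/c⁵) = 5.37e-44 s
1.18e-3 × 2.40e-17 / 5.37e-44 = 5.27e23

5.27e23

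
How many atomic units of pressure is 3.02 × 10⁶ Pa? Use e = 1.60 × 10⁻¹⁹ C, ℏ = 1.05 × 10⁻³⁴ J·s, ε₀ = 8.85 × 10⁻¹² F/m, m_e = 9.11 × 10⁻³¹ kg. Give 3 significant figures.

atomic unit of pressure: P_au = E_h/a₀³ = m_e⁴e¹⁰/((4πε₀)⁵ℏ⁸) = 3.01 × 10¹³ Pa.
3.02 × 10⁶ / 3.01 × 10¹³ = 1.00 × 10⁻⁷

1.00 × 10⁻⁷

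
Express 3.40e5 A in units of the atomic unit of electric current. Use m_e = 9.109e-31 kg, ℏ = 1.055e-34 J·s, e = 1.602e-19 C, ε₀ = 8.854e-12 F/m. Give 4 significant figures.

5.142e7

atomic unit of electric current: I_au = e E_h/ℏ = m_e e⁵/((4πε₀)²ℏ³) = 6.612e-3 A.
3.40e5 / 6.612e-3 = 5.142e7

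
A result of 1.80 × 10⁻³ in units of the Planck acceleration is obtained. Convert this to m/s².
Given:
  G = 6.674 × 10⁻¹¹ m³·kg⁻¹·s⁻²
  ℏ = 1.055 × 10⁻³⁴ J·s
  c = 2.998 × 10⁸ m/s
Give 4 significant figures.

One Planck acceleration: a_P = √(c⁷/(ℏG)) = 5.560 × 10⁵¹ m/s².
1.80 × 10⁻³ × 5.560 × 10⁵¹ m/s² = 1.001 × 10⁴⁹ m/s²

1.001 × 10⁴⁹ m/s²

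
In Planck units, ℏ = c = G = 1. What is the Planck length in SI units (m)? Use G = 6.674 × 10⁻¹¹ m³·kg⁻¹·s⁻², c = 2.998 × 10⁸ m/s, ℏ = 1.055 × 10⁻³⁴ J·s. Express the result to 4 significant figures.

From ℏ = c = G = 1 the length scale is ℓ_P = √(ℏG/c³).
  = √(2.613 × 10⁻⁷⁰)
  = 1.616 × 10⁻³⁵ m

1.616 × 10⁻³⁵ m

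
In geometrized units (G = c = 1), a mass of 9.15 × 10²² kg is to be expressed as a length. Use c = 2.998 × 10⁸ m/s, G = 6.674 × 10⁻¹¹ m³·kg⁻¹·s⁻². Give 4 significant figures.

6.794 × 10⁻⁵ m

In G = c = 1 units mass has dimensions of length; the conversion factor is G/c².
9.15 × 10²² kg × (G/c²) = 6.794 × 10⁻⁵ m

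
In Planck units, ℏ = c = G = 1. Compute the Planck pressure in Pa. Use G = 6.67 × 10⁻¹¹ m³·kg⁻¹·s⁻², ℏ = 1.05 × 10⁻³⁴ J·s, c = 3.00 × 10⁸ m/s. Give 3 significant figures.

4.68 × 10¹¹³ Pa

From ℏ = c = G = 1 the pressure scale is p_P = c⁷/(ℏG²).
  = 2.19 × 10⁵⁹ / 4.67 × 10⁻⁵⁵
  = 4.68 × 10¹¹³ Pa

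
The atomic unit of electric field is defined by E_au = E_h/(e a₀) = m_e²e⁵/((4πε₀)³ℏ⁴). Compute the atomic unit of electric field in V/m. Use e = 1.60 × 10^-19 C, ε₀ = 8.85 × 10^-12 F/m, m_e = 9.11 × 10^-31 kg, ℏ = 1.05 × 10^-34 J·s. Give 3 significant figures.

5.20 × 10^11 V/m

E_au = E_h/(e a₀) = m_e²e⁵/((4πε₀)³ℏ⁴)
E_h = 4.38 × 10^-18 J
a₀ = 5.26 × 10^-11 m
E_h/(e·a₀) = 5.20 × 10^11 V/m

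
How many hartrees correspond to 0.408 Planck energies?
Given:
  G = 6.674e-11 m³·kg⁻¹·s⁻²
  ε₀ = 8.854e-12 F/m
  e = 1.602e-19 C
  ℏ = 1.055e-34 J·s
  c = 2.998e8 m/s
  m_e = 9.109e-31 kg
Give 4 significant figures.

Planck energy: E_P = √(ℏc⁵/G) = 1.957e9 J
hartree: E_h = m_e e⁴/(4πε₀ℏ)² = 4.354e-18 J
0.408 × 1.957e9 / 4.354e-18 = 1.833e26

1.833e26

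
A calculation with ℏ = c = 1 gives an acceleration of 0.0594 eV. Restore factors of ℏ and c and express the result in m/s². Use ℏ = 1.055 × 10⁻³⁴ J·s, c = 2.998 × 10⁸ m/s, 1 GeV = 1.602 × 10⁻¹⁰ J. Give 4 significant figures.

Acceleration is [L]/[T]² = c·[E]/ℏ.
1 GeV → c/ℏ × (1 GeV in J) = 4.552 × 10³² m/s².
Convert the energy scale: 0.0594 eV = 5.94 × 10⁻¹¹ GeV.
Result: 5.94 × 10⁻¹¹ × 4.552 × 10³² = 2.704 × 10²² m/s².

2.704 × 10²² m/s²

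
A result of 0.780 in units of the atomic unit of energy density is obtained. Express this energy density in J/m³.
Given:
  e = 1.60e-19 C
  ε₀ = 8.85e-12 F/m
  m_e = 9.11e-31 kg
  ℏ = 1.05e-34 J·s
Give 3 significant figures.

One atomic unit of energy density: u_au = E_h/a₀³ = m_e⁴e¹⁰/((4πε₀)⁵ℏ⁸) = 3.01e13 J/m³.
0.780 × 3.01e13 J/m³ = 2.35e13 J/m³

2.35e13 J/m³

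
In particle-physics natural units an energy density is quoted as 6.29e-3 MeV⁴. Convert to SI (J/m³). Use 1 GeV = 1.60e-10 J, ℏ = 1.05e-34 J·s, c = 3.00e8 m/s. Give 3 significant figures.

1.32e23 J/m³

[E]/[L]³ = [E]⁴/(ℏc)³; restore (ℏc)⁻³.
1 GeV⁴ → 1/(ℏc)³ × (1 GeV in J)⁴ = 2.10e37 J/m³.
Convert the energy scale: 6.29e-3 MeV⁴ = 6.29e-15 GeV⁴.
Result: 6.29e-15 × 2.10e37 = 1.32e23 J/m³.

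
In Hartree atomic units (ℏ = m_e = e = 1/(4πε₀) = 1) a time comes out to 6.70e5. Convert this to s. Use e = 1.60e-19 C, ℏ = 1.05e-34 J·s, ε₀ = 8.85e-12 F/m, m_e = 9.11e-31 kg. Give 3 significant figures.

One atomic unit of time: τ_au = (4πε₀)²ℏ³/(m_e e⁴) = 2.40e-17 s.
6.70e5 × 2.40e-17 s = 1.61e-11 s

1.61e-11 s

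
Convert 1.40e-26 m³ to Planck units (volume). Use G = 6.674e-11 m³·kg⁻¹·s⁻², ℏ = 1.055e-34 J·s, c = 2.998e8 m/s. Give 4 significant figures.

Planck volume: V_P = (ℏG/c³)^(3/2) = 4.224e-105 m³.
1.40e-26 / 4.224e-105 = 3.314e78

3.314e78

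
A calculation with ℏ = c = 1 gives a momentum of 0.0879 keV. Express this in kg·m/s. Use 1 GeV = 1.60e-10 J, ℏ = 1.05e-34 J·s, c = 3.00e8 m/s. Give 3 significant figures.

4.69e-26 kg·m/s

Momentum is [E]/c; divide by c.
1 GeV → 1/c × (1 GeV in J) = 5.33e-19 kg·m/s.
Convert the energy scale: 0.0879 keV = 8.79e-8 GeV.
Result: 8.79e-8 × 5.33e-19 = 4.69e-26 kg·m/s.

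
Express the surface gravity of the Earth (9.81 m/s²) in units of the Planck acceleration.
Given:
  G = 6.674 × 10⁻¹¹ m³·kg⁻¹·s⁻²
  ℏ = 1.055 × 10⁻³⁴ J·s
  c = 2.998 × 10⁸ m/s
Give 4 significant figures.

Planck acceleration: a_P = √(c⁷/(ℏG)) = 5.560 × 10⁵¹ m/s².
9.81 / 5.560 × 10⁵¹ = 1.764 × 10⁻⁵¹

1.764 × 10⁻⁵¹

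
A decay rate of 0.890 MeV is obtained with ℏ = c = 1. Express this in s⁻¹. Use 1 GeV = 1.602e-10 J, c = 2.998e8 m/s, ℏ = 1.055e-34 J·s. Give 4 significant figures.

1.351e21 s⁻¹

A rate is [E]/ℏ; divide by ℏ.
1 GeV → 1/ℏ × (1 GeV in J) = 1.518e24 s⁻¹.
Convert the energy scale: 0.890 MeV = 8.90e-4 GeV.
Result: 8.90e-4 × 1.518e24 = 1.351e21 s⁻¹.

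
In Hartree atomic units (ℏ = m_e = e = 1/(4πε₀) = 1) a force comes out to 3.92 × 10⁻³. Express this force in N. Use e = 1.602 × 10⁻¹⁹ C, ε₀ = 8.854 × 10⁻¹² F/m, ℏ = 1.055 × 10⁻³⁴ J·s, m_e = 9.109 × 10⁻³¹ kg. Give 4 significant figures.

3.222 × 10⁻¹⁰ N

One atomic unit of force: F_au = E_h/a₀ = m_e²e⁶/((4πε₀)³ℏ⁴) = 8.220 × 10⁻⁸ N.
3.92 × 10⁻³ × 8.220 × 10⁻⁸ N = 3.222 × 10⁻¹⁰ N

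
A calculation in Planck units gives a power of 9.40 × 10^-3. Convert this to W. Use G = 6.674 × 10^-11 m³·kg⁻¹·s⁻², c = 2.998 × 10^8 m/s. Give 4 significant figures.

One Planck power: P_P = c⁵/G = 3.629 × 10^52 W.
9.40 × 10^-3 × 3.629 × 10^52 W = 3.411 × 10^50 W

3.411 × 10^50 W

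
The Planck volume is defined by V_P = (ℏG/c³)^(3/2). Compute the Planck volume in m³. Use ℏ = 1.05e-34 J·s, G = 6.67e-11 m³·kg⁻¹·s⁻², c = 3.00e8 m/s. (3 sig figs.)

4.18e-105 m³

V_P = (ℏG/c³)^(3/2)
  = √(1.75e-209)
  = 4.18e-105 m³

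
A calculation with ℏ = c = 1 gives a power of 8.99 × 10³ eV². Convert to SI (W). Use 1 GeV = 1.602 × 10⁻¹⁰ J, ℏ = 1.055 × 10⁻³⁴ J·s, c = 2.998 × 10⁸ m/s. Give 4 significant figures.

2.187 W

Power is [E]/[T] = [E]²/ℏ.
1 GeV² → 1/ℏ × (1 GeV in J)² = 2.433 × 10¹⁴ W.
Convert the energy scale: 8.99 × 10³ eV² = 8.99 × 10⁻¹⁵ GeV².
Result: 8.99 × 10⁻¹⁵ × 2.433 × 10¹⁴ = 2.187 W.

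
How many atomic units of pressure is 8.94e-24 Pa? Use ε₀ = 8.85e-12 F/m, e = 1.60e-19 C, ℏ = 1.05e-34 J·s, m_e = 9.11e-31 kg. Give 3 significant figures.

atomic unit of pressure: P_au = E_h/a₀³ = m_e⁴e¹⁰/((4πε₀)⁵ℏ⁸) = 3.01e13 Pa.
8.94e-24 / 3.01e13 = 2.97e-37

2.97e-37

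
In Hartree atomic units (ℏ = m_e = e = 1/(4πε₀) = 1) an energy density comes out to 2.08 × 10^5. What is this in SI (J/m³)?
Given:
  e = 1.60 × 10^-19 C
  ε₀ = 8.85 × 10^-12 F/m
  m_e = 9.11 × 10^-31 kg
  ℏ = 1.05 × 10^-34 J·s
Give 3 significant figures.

One atomic unit of energy density: u_au = E_h/a₀³ = m_e⁴e¹⁰/((4πε₀)⁵ℏ⁸) = 3.01 × 10^13 J/m³.
2.08 × 10^5 × 3.01 × 10^13 J/m³ = 6.27 × 10^18 J/m³

6.27 × 10^18 J/m³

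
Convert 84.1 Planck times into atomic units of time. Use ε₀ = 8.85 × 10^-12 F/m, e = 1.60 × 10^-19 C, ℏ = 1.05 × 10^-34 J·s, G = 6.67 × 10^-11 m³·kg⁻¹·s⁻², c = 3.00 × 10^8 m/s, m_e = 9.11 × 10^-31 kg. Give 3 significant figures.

1.88 × 10^-25

Planck time: t_P = √(ℏG/c⁵) = 5.37 × 10^-44 s
atomic unit of time: τ_au = (4πε₀)²ℏ³/(m_e e⁴) = 2.40 × 10^-17 s
84.1 × 5.37 × 10^-44 / 2.40 × 10^-17 = 1.88 × 10^-25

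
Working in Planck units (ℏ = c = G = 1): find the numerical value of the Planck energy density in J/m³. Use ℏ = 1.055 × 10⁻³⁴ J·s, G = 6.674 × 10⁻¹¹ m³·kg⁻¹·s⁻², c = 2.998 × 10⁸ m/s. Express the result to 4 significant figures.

The unique combination of the constants set to 1 with dimensions of energy density is u_P = c⁷/(ℏG²).
  = 2.177 × 10⁵⁹ / 4.699 × 10⁻⁵⁵
  = 4.632 × 10¹¹³ J/m³

4.632 × 10¹¹³ J/m³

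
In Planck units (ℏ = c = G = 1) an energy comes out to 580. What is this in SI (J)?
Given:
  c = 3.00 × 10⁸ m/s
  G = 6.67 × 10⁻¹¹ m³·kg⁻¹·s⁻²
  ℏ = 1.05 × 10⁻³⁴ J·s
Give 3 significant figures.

One Planck energy: E_P = √(ℏc⁵/G) = 1.96 × 10⁹ J.
580 × 1.96 × 10⁹ J = 1.13 × 10¹² J

1.13 × 10¹² J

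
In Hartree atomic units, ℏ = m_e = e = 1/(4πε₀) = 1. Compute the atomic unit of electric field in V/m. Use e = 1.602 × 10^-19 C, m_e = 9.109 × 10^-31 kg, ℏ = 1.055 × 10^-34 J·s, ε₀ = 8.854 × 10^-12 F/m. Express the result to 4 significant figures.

From ℏ = m_e = e = 1/(4πε₀) = 1 the electric field scale is E_au = E_h/(e a₀) = m_e²e⁵/((4πε₀)³ℏ⁴).
E_h = 4.354 × 10^-18 J
a₀ = 5.297 × 10^-11 m
E_h/(e·a₀) = 5.131 × 10^11 V/m

5.131 × 10^11 V/m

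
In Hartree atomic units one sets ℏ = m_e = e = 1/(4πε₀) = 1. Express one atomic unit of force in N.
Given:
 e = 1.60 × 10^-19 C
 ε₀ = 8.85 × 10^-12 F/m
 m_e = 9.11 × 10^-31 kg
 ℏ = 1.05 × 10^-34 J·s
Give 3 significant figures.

8.33 × 10^-8 N

F_au = E_h/a₀ = m_e²e⁶/((4πε₀)³ℏ⁴)
E_h = 4.38 × 10^-18 J
a₀ = 5.26 × 10^-11 m
E_h/a₀ = 8.33 × 10^-8 N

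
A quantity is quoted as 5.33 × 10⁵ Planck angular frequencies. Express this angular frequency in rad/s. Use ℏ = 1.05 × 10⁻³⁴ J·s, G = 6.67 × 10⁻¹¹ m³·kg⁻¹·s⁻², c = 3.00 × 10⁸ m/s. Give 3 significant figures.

9.93 × 10⁴⁸ rad/s

One Planck angular frequency: ω_P = √(c⁵/(ℏG)) = 1.86 × 10⁴³ rad/s.
5.33 × 10⁵ × 1.86 × 10⁴³ rad/s = 9.93 × 10⁴⁸ rad/s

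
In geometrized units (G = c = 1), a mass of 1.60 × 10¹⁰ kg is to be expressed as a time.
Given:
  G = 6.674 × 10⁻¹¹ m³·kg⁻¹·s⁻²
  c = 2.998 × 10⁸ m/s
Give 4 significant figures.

3.963 × 10⁻²⁶ s

Mass → time via G/c³.
1.60 × 10¹⁰ kg × (G/c³) = 3.963 × 10⁻²⁶ s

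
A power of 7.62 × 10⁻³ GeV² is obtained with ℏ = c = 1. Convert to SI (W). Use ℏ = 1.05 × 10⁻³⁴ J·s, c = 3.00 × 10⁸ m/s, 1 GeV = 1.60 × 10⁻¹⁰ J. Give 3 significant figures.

1.86 × 10¹² W

Power is [E]/[T] = [E]²/ℏ.
1 GeV² → 1/ℏ × (1 GeV in J)² = 2.44 × 10¹⁴ W.
Result: 7.62 × 10⁻³ × 2.44 × 10¹⁴ = 1.86 × 10¹² W.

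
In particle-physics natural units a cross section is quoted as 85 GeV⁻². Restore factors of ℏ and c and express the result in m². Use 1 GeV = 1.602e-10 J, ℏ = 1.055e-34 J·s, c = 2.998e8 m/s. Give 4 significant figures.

Area is [L]² = [E]⁻²·(ℏc)²; restore (ℏc)².
1 GeV⁻² → (ℏc)² × (1 GeV in J)⁻² = 3.898e-32 m².
Result: 85 × 3.898e-32 = 3.313e-30 m².

3.313e-30 m²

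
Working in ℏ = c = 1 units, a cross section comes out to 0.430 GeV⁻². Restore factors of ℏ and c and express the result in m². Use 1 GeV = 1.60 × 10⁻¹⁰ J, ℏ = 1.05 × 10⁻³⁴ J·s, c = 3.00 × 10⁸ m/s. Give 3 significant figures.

1.67 × 10⁻³² m²

Area is [L]² = [E]⁻²·(ℏc)²; restore (ℏc)².
1 GeV⁻² → (ℏc)² × (1 GeV in J)⁻² = 3.88 × 10⁻³² m².
Result: 0.430 × 3.88 × 10⁻³² = 1.67 × 10⁻³² m².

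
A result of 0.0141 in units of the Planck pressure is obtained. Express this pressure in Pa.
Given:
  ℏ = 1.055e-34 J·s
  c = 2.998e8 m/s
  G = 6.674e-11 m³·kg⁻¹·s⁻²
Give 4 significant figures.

One Planck pressure: p_P = c⁷/(ℏG²) = 4.632e113 Pa.
0.0141 × 4.632e113 Pa = 6.532e111 Pa

6.532e111 Pa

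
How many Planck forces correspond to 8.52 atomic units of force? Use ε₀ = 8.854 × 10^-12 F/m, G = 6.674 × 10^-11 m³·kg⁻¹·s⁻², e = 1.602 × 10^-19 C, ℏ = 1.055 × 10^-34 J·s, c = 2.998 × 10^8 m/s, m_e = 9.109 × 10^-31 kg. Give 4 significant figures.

atomic unit of force: F_au = E_h/a₀ = m_e²e⁶/((4πε₀)³ℏ⁴) = 8.220 × 10^-8 N
Planck force: F_P = c⁴/G = 1.210 × 10^44 N
8.52 × 8.220 × 10^-8 / 1.210 × 10^44 = 5.786 × 10^-51

5.786 × 10^-51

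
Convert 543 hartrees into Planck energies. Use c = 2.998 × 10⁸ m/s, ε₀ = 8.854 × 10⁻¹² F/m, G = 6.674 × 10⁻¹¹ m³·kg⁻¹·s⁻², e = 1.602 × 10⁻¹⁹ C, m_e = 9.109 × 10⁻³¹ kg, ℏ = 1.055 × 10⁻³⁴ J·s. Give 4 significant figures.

1.208 × 10⁻²⁴

hartree: E_h = m_e e⁴/(4πε₀ℏ)² = 4.354 × 10⁻¹⁸ J
Planck energy: E_P = √(ℏc⁵/G) = 1.957 × 10⁹ J
543 × 4.354 × 10⁻¹⁸ / 1.957 × 10⁹ = 1.208 × 10⁻²⁴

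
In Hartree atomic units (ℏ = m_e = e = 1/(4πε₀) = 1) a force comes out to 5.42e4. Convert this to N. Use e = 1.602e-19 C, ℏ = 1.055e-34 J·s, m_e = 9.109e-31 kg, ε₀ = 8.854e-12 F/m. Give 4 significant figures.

One atomic unit of force: F_au = E_h/a₀ = m_e²e⁶/((4πε₀)³ℏ⁴) = 8.220e-8 N.
5.42e4 × 8.220e-8 N = 4.455e-3 N

4.455e-3 N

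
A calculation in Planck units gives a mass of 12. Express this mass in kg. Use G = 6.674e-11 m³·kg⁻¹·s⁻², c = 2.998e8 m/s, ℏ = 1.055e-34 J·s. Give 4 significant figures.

One Planck mass: m_P = √(ℏc/G) = 2.177e-8 kg.
12 × 2.177e-8 kg = 2.612e-7 kg

2.612e-7 kg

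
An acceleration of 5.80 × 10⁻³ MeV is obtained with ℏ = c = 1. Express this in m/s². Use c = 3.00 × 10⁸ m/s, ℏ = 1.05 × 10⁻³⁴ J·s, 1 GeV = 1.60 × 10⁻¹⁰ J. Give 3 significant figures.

Acceleration is [L]/[T]² = c·[E]/ℏ.
1 GeV → c/ℏ × (1 GeV in J) = 4.57 × 10³² m/s².
Convert the energy scale: 5.80 × 10⁻³ MeV = 5.80 × 10⁻⁶ GeV.
Result: 5.80 × 10⁻⁶ × 4.57 × 10³² = 2.65 × 10²⁷ m/s².

2.65 × 10²⁷ m/s²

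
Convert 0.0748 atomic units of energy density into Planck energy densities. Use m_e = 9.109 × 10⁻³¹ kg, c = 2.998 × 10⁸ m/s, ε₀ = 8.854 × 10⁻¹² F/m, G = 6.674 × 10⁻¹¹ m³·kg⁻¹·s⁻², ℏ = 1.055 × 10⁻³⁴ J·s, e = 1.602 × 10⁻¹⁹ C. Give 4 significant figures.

4.730 × 10⁻¹⁰²

atomic unit of energy density: u_au = E_h/a₀³ = m_e⁴e¹⁰/((4πε₀)⁵ℏ⁸) = 2.929 × 10¹³ J/m³
Planck energy density: u_P = c⁷/(ℏG²) = 4.632 × 10¹¹³ J/m³
0.0748 × 2.929 × 10¹³ / 4.632 × 10¹¹³ = 4.730 × 10⁻¹⁰²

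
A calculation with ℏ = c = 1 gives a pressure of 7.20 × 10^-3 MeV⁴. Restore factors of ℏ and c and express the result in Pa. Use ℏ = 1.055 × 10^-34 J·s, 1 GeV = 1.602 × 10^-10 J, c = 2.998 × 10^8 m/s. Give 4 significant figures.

1.499 × 10^23 Pa

Pressure is [E]/[L]³ = [E]⁴/(ℏc)³.
1 GeV⁴ → 1/(ℏc)³ × (1 GeV in J)⁴ = 2.082 × 10^37 Pa.
Convert the energy scale: 7.20 × 10^-3 MeV⁴ = 7.20 × 10^-15 GeV⁴.
Result: 7.20 × 10^-15 × 2.082 × 10^37 = 1.499 × 10^23 Pa.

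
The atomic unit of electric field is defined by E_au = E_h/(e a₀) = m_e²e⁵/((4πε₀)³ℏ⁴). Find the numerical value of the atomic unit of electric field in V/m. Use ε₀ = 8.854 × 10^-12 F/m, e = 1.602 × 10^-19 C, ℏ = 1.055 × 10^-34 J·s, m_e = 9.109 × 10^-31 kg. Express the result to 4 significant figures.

E_au = E_h/(e a₀) = m_e²e⁵/((4πε₀)³ℏ⁴)
E_h = 4.354 × 10^-18 J
a₀ = 5.297 × 10^-11 m
E_h/(e·a₀) = 5.131 × 10^11 V/m

5.131 × 10^11 V/m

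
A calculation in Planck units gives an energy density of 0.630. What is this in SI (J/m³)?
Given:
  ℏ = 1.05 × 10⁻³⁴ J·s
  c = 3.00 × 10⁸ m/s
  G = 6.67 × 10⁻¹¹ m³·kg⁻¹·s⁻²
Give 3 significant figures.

2.95 × 10¹¹³ J/m³

One Planck energy density: u_P = c⁷/(ℏG²) = 4.68 × 10¹¹³ J/m³.
0.630 × 4.68 × 10¹¹³ J/m³ = 2.95 × 10¹¹³ J/m³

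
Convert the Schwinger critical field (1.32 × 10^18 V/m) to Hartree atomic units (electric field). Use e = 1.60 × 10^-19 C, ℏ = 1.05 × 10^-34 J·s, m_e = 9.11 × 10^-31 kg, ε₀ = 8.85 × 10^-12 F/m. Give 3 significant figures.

atomic unit of electric field: E_au = E_h/(e a₀) = m_e²e⁵/((4πε₀)³ℏ⁴) = 5.20 × 10^11 V/m.
1.32 × 10^18 / 5.20 × 10^11 = 2.54 × 10^6

2.54 × 10^6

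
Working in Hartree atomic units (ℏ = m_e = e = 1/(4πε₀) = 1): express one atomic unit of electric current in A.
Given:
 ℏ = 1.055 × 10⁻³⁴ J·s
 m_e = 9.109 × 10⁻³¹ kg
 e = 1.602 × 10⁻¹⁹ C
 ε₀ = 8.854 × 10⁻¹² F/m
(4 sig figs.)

The unique combination of the constants set to 1 with dimensions of current is I_au = e E_h/ℏ = m_e e⁵/((4πε₀)²ℏ³).
E_h = 4.354 × 10⁻¹⁸ J
e·E_h/ℏ = 6.612 × 10⁻³ A

6.612 × 10⁻³ A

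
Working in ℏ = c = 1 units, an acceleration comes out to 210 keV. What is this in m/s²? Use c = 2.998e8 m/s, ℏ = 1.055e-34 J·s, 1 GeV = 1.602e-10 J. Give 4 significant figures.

Acceleration is [L]/[T]² = c·[E]/ℏ.
1 GeV → c/ℏ × (1 GeV in J) = 4.552e32 m/s².
Convert the energy scale: 210 keV = 2.10e-4 GeV.
Result: 2.10e-4 × 4.552e32 = 9.560e28 m/s².

9.560e28 m/s²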